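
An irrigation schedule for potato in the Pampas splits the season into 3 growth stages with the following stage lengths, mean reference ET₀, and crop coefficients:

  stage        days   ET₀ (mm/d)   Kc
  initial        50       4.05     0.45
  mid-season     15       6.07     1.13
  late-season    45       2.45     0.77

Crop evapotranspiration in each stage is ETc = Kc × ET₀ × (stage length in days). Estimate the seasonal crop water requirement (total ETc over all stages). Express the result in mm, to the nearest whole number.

279 mm

initial: 0.45 × 4.05 × 50 = 91.13 mm
mid-season: 1.13 × 6.07 × 15 = 102.89 mm
late-season: 0.77 × 2.45 × 45 = 84.89 mm
Seasonal total = 278.91 mm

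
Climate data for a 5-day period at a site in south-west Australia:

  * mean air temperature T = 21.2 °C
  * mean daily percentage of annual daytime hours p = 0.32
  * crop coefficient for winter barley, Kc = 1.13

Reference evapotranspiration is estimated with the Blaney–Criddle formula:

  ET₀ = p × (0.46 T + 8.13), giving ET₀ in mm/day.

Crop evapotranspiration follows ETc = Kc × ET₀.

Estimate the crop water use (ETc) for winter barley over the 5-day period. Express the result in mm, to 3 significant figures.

ET₀ = 0.32 × (0.46 × 21.2 + 8.13) = 0.32 × 17.882 = 5.7222 mm/d
ETc = Kc × ET₀ = 1.13 × 5.7222 = 6.4661 mm/d
Over 5 days: 6.4661 × 5 = 32.331 mm

32.3 mm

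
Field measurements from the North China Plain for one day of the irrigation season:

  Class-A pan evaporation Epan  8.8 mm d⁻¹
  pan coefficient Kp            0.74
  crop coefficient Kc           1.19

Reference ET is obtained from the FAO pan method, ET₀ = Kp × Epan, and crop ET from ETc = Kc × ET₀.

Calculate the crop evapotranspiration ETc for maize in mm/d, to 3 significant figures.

ET₀ = 0.74 × 8.8 = 6.5120 mm/d
ETc = Kc × ET₀ = 1.19 × 6.5120 = 7.7493 mm/d

7.75 mm/d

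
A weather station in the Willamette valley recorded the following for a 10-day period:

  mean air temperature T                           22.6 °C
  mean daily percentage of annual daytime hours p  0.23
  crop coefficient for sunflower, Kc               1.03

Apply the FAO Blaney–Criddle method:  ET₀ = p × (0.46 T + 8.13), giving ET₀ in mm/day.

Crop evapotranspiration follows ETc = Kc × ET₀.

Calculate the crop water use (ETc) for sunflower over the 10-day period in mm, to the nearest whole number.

44 mm

ET₀ = 0.23 × (0.46 × 22.6 + 8.13) = 0.23 × 18.526 = 4.2610 mm/d
ETc = Kc × ET₀ = 1.03 × 4.2610 = 4.3888 mm/d
Over 10 days: 4.3888 × 10 = 43.888 mm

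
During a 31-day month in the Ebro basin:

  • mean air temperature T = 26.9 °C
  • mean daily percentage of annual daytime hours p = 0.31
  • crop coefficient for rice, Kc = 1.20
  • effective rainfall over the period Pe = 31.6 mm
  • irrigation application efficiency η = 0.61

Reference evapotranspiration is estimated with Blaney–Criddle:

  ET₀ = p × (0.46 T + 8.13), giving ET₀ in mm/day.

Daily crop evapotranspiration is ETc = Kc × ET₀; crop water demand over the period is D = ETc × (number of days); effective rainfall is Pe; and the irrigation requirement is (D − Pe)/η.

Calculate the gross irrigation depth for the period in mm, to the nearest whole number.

336 mm

ET₀ = 0.31 × (0.46 × 26.9 + 8.13) = 0.31 × 20.504 = 6.3562 mm/d
ETc = Kc × ET₀ = 1.20 × 6.3562 = 7.6274 mm/d
Crop demand D = ETc × 31 d = 7.6274 × 31 = 236.449 mm
D − Pe = 236.449 − 31.6 = 204.849 mm
Gross irrigation = 204.849 / 0.61 = 335.818 mm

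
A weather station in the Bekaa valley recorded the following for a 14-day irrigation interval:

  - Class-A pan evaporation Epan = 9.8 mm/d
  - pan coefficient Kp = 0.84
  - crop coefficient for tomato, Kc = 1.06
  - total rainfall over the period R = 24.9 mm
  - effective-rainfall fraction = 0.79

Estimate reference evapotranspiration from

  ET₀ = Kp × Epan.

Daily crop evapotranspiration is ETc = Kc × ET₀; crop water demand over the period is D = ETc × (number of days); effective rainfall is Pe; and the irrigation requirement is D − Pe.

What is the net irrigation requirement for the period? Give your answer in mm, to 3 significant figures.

102 mm

ET₀ = 0.84 × 9.8 = 8.2320 mm/d
ETc = Kc × ET₀ = 1.06 × 8.2320 = 8.7259 mm/d
Crop demand D = ETc × 14 d = 8.7259 × 14 = 122.163 mm
Pe = 0.79 × 24.9 = 19.671 mm
D − Pe = 122.163 − 19.671 = 102.492 mm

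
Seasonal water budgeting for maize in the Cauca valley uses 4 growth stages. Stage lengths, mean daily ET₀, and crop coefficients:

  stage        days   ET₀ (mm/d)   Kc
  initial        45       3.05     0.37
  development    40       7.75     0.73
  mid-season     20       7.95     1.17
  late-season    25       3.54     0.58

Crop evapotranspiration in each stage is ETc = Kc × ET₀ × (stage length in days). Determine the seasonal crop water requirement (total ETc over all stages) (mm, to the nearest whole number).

initial: 0.37 × 3.05 × 45 = 50.78 mm
development: 0.73 × 7.75 × 40 = 226.30 mm
mid-season: 1.17 × 7.95 × 20 = 186.03 mm
late-season: 0.58 × 3.54 × 25 = 51.33 mm
Seasonal total = 514.44 mm

514 mm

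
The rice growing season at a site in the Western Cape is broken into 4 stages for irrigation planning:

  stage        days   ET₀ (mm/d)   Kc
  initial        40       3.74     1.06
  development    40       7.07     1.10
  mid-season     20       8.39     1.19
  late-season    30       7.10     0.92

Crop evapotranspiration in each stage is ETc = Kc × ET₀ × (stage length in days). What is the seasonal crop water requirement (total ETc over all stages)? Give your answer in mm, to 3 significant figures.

865 mm

initial: 1.06 × 3.74 × 40 = 158.58 mm
development: 1.10 × 7.07 × 40 = 311.08 mm
mid-season: 1.19 × 8.39 × 20 = 199.68 mm
late-season: 0.92 × 7.10 × 30 = 195.96 mm
Seasonal total = 865.30 mm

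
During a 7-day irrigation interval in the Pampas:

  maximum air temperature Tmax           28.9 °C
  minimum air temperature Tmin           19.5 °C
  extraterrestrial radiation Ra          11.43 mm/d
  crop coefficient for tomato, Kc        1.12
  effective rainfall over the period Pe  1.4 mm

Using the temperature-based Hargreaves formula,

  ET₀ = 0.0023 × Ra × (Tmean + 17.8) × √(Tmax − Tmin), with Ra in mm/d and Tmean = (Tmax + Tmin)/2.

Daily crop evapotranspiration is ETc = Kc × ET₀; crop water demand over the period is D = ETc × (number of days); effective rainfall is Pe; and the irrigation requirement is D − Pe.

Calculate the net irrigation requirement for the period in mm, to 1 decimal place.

25.1 mm

Tmean = (28.9 + 19.5)/2 = 24.20 °C
ET₀ = 0.0023 × 11.43 × (24.20 + 17.8) × √9.4 = 0.0023 × 11.43 × 42.00 × 3.0659 = 3.3852 mm/d
ETc = Kc × ET₀ = 1.12 × 3.3852 = 3.7914 mm/d
Crop demand D = ETc × 7 d = 3.7914 × 7 = 26.540 mm
D − Pe = 26.540 − 1.4 = 25.140 mm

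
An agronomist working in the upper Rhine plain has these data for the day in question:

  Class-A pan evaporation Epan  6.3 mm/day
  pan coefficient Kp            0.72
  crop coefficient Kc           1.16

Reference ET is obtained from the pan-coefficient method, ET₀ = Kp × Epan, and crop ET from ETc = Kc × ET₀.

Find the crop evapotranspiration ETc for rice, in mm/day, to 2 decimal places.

5.26 mm/day

ET₀ = 0.72 × 6.3 = 4.5360 mm/d
ETc = Kc × ET₀ = 1.16 × 4.5360 = 5.2618 mm/d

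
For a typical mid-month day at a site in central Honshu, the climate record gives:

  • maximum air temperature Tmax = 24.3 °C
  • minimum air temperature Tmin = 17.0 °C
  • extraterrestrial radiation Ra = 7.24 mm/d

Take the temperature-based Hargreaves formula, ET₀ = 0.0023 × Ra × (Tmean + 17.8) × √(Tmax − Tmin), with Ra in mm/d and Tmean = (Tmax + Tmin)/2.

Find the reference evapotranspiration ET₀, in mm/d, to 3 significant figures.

1.73 mm/d

Tmean = (24.3 + 17.0)/2 = 20.65 °C
ET₀ = 0.0023 × 7.24 × (20.65 + 17.8) × √7.3 = 0.0023 × 7.24 × 38.45 × 2.7019 = 1.7299 mm/d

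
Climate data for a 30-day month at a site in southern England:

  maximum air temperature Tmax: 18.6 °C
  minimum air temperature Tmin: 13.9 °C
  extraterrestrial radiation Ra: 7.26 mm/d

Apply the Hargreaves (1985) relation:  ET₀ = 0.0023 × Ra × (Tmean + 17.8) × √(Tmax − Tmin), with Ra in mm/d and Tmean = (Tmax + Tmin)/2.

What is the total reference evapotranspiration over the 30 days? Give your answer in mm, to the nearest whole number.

Tmean = (18.6 + 13.9)/2 = 16.25 °C
ET₀ = 0.0023 × 7.26 × (16.25 + 17.8) × √4.7 = 0.0023 × 7.26 × 34.05 × 2.1679 = 1.2326 mm/d
Over 30 days: 1.2326 × 30 = 36.978 mm

37 mm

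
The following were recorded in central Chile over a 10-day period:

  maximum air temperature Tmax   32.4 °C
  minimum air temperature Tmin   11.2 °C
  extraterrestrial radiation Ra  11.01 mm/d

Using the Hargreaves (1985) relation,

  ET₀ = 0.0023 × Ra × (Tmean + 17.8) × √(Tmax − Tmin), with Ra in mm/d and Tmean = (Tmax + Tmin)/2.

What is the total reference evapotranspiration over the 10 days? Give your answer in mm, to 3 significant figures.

Tmean = (32.4 + 11.2)/2 = 21.80 °C
ET₀ = 0.0023 × 11.01 × (21.80 + 17.8) × √21.2 = 0.0023 × 11.01 × 39.60 × 4.6043 = 4.6171 mm/d
Over 10 days: 4.6171 × 10 = 46.171 mm

46.2 mm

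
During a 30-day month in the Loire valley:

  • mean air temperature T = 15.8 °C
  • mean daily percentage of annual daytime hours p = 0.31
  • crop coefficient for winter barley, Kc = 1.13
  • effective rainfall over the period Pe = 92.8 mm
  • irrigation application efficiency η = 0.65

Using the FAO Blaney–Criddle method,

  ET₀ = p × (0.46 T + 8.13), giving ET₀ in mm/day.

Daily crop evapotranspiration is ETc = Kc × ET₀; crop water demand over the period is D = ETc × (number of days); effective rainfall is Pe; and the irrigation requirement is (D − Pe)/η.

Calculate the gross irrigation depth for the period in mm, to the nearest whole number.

106 mm

ET₀ = 0.31 × (0.46 × 15.8 + 8.13) = 0.31 × 15.398 = 4.7734 mm/d
ETc = Kc × ET₀ = 1.13 × 4.7734 = 5.3939 mm/d
Crop demand D = ETc × 30 d = 5.3939 × 30 = 161.817 mm
D − Pe = 161.817 − 92.8 = 69.017 mm
Gross irrigation = 69.017 / 0.65 = 106.180 mm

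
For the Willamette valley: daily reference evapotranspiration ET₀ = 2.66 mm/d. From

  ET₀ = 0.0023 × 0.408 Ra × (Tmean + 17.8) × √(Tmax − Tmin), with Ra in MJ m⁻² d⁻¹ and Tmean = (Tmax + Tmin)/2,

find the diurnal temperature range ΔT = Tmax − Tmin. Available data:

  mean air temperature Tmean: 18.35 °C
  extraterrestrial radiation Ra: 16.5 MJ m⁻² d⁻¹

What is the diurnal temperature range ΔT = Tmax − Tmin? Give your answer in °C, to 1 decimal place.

22.6 °C

√ΔT = ET₀ / [0.0023 × 0.408 × Ra × (Tmean+17.8)] = 2.66 / (0.0023 × 6.7320 × 36.15) = 4.7523
ΔT = 4.7523² = 22.584 °C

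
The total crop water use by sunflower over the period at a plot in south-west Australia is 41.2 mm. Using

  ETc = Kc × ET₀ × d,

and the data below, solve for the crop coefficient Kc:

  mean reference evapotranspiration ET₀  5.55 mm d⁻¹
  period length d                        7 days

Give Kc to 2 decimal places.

ETc = Kc × ET₀ × d  ⇒  Kc = ETc / (ET₀ × d)
Kc = 41.2 / (5.55 × 7) = 41.2 / 38.85 = 1.0605

1.06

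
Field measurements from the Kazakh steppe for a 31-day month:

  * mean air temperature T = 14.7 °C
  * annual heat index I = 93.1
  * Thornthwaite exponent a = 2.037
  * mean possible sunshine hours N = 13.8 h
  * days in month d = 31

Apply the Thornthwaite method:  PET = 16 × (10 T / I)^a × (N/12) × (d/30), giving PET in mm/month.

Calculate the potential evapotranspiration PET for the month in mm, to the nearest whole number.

48 mm

10T/I = 10 × 14.7 / 93.1 = 1.5789
(10T/I)^a = 1.5789^2.037 = 2.5354
Uncorrected PET = 16 × 2.5354 = 40.566 mm
Correction = (N/12)(d/30) = (13.8/12)(31/30) = 1.1883
PET = 40.566 × 1.1883 = 48.205 mm/month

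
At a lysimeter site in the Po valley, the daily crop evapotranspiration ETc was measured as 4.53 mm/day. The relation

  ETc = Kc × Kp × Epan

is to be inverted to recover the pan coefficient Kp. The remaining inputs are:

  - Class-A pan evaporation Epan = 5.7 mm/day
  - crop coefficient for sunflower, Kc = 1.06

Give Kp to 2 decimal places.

0.75

ETc = Kc × Kp × Epan  ⇒  Kp = ETc / (Kc × Epan)
Kp = 4.53 / (1.06 × 5.7) = 4.53 / 6.042 = 0.7498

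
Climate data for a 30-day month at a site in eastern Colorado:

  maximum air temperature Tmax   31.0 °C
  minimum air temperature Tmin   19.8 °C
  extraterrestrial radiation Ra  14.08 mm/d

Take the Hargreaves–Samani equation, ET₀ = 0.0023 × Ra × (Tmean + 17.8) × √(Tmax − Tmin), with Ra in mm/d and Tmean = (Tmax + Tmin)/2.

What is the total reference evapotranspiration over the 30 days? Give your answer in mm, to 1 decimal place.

140.5 mm

Tmean = (31.0 + 19.8)/2 = 25.40 °C
ET₀ = 0.0023 × 14.08 × (25.40 + 17.8) × √11.2 = 0.0023 × 14.08 × 43.20 × 3.3466 = 4.6819 mm/d
Over 30 days: 4.6819 × 30 = 140.457 mm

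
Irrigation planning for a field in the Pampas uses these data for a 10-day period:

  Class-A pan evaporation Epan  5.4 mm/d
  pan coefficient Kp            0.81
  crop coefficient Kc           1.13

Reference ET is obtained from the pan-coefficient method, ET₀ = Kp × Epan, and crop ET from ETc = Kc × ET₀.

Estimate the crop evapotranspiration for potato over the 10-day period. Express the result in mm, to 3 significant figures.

49.4 mm

ET₀ = 0.81 × 5.4 = 4.3740 mm/d
ETc = Kc × ET₀ = 1.13 × 4.3740 = 4.9426 mm/d
Over 10 days: 4.9426 × 10 = 49.426 mm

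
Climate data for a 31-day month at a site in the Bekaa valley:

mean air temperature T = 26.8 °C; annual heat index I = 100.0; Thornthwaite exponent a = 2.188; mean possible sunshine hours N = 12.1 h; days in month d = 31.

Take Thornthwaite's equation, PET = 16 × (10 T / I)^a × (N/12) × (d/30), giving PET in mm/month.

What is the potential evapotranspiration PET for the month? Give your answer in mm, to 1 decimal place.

144.1 mm

10T/I = 10 × 26.8 / 100.0 = 2.6800
(10T/I)^a = 2.6800^2.188 = 8.6449
Uncorrected PET = 16 × 8.6449 = 138.318 mm
Correction = (N/12)(d/30) = (12.1/12)(31/30) = 1.0419
PET = 138.318 × 1.0419 = 144.114 mm/month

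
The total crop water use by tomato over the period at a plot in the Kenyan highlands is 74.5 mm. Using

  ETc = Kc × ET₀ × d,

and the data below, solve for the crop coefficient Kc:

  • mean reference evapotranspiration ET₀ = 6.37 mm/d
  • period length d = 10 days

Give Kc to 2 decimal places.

1.17

ETc = Kc × ET₀ × d  ⇒  Kc = ETc / (ET₀ × d)
Kc = 74.5 / (6.37 × 10) = 74.5 / 63.70 = 1.1695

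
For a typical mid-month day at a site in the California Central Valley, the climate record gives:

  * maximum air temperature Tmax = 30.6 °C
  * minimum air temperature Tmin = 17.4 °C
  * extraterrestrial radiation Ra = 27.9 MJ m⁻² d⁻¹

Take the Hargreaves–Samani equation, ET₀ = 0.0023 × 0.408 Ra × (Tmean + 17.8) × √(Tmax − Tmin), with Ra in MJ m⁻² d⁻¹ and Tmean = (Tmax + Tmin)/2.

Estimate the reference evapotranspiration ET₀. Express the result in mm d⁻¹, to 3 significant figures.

Tmean = (30.6 + 17.4)/2 = 24.00 °C
0.408 Ra = 0.408 × 27.9 = 11.3832 mm/d equivalent
ET₀ = 0.0023 × 11.3832 × (24.00 + 17.8) × √13.2 = 0.0023 × 11.3832 × 41.80 × 3.6332 = 3.9761 mm/d

3.98 mm d⁻¹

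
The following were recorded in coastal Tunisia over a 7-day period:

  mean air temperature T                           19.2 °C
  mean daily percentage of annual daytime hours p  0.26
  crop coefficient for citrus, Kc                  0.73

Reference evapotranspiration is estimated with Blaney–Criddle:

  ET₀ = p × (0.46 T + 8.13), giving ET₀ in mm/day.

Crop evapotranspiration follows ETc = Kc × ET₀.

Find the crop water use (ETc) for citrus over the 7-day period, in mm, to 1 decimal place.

22.5 mm

ET₀ = 0.26 × (0.46 × 19.2 + 8.13) = 0.26 × 16.962 = 4.4101 mm/d
ETc = Kc × ET₀ = 0.73 × 4.4101 = 3.2194 mm/d
Over 7 days: 3.2194 × 7 = 22.536 mm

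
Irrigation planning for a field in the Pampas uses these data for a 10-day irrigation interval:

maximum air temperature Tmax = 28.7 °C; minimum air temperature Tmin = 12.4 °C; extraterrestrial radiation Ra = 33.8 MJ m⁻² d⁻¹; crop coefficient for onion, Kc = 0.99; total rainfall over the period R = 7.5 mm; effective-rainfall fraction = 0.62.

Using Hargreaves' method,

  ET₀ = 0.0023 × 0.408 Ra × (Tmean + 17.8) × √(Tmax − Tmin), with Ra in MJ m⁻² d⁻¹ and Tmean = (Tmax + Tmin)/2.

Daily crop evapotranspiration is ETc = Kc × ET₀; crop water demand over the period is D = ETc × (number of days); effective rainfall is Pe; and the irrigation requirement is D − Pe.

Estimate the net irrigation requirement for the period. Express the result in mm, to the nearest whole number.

Tmean = (28.7 + 12.4)/2 = 20.55 °C
0.408 Ra = 0.408 × 33.8 = 13.7904 mm/d equivalent
ET₀ = 0.0023 × 13.7904 × (20.55 + 17.8) × √16.3 = 0.0023 × 13.7904 × 38.35 × 4.0373 = 4.9109 mm/d
ETc = Kc × ET₀ = 0.99 × 4.9109 = 4.8618 mm/d
Crop demand D = ETc × 10 d = 4.8618 × 10 = 48.618 mm
Pe = 0.62 × 7.5 = 4.650 mm
D − Pe = 48.618 − 4.650 = 43.968 mm

44 mm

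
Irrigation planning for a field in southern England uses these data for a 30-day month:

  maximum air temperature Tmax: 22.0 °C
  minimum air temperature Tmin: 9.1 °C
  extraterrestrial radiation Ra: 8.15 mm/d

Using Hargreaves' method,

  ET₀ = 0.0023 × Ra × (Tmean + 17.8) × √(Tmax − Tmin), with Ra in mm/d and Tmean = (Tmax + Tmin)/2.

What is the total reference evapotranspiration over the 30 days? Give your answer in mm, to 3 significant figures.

67.4 mm

Tmean = (22.0 + 9.1)/2 = 15.55 °C
ET₀ = 0.0023 × 8.15 × (15.55 + 17.8) × √12.9 = 0.0023 × 8.15 × 33.35 × 3.5917 = 2.2453 mm/d
Over 30 days: 2.2453 × 30 = 67.359 mm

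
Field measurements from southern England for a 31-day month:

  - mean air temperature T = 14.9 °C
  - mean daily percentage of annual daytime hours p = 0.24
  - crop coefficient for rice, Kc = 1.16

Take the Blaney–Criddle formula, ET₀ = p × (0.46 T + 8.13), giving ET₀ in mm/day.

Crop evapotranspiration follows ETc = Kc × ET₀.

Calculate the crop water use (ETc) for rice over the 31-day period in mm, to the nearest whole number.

129 mm

ET₀ = 0.24 × (0.46 × 14.9 + 8.13) = 0.24 × 14.984 = 3.5962 mm/d
ETc = Kc × ET₀ = 1.16 × 3.5962 = 4.1716 mm/d
Over 31 days: 4.1716 × 31 = 129.320 mm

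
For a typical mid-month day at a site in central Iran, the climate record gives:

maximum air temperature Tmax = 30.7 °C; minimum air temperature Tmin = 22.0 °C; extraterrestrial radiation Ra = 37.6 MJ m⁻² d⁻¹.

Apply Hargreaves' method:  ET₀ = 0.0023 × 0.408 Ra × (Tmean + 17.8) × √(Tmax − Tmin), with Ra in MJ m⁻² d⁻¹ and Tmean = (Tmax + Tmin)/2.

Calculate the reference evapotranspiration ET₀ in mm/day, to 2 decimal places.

Tmean = (30.7 + 22.0)/2 = 26.35 °C
0.408 Ra = 0.408 × 37.6 = 15.3408 mm/d equivalent
ET₀ = 0.0023 × 15.3408 × (26.35 + 17.8) × √8.7 = 0.0023 × 15.3408 × 44.15 × 2.9496 = 4.5948 mm/d

4.59 mm/day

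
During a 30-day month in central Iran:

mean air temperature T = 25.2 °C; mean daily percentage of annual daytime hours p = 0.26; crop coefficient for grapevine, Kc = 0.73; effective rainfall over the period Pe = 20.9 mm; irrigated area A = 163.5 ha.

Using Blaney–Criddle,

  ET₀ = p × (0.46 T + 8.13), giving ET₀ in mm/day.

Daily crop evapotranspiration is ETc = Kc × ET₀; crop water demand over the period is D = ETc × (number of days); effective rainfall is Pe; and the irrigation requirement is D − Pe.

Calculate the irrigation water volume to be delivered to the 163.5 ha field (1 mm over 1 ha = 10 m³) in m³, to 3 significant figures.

ET₀ = 0.26 × (0.46 × 25.2 + 8.13) = 0.26 × 19.722 = 5.1277 mm/d
ETc = Kc × ET₀ = 0.73 × 5.1277 = 3.7432 mm/d
Crop demand D = ETc × 30 d = 3.7432 × 30 = 112.296 mm
D − Pe = 112.296 − 20.9 = 91.396 mm
Volume = 91.396 mm × 163.5 ha × 10 = 149432.5 m³

149000 m³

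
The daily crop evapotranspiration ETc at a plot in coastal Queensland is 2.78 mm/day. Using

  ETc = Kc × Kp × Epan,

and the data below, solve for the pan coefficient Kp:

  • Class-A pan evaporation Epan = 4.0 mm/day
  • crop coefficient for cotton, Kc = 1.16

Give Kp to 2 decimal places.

ETc = Kc × Kp × Epan  ⇒  Kp = ETc / (Kc × Epan)
Kp = 2.78 / (1.16 × 4.0) = 2.78 / 4.640 = 0.5991

0.60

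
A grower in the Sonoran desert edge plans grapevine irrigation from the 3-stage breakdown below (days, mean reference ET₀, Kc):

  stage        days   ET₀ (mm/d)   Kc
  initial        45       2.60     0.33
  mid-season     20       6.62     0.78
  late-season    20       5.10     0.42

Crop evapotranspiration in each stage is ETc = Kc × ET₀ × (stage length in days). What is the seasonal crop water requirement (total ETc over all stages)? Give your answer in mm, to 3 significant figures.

185 mm

initial: 0.33 × 2.60 × 45 = 38.61 mm
mid-season: 0.78 × 6.62 × 20 = 103.27 mm
late-season: 0.42 × 5.10 × 20 = 42.84 mm
Seasonal total = 184.72 mm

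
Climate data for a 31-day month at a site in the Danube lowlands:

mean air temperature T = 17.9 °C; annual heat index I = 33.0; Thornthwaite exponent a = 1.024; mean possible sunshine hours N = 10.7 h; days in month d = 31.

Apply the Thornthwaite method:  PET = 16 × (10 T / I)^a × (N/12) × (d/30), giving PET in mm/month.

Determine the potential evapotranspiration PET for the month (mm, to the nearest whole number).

83 mm

10T/I = 10 × 17.9 / 33.0 = 5.4242
(10T/I)^a = 5.4242^1.024 = 5.6488
Uncorrected PET = 16 × 5.6488 = 90.381 mm
Correction = (N/12)(d/30) = (10.7/12)(31/30) = 0.9214
PET = 90.381 × 0.9214 = 83.277 mm/month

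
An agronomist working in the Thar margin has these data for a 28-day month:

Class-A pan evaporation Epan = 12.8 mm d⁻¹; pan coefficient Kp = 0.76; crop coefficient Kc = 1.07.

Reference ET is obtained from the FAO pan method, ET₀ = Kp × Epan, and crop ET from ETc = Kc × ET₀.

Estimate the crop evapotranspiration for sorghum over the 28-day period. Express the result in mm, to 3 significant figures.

ET₀ = 0.76 × 12.8 = 9.7280 mm/d
ETc = Kc × ET₀ = 1.07 × 9.7280 = 10.4090 mm/d
Over 28 days: 10.4090 × 28 = 291.452 mm

291 mm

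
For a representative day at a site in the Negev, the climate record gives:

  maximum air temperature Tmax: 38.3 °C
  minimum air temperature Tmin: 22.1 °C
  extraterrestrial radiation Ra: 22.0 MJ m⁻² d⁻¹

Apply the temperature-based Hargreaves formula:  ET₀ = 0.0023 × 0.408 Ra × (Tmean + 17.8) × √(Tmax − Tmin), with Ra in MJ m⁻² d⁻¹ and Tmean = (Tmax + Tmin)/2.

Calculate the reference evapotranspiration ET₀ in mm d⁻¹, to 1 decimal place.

4.0 mm d⁻¹

Tmean = (38.3 + 22.1)/2 = 30.20 °C
0.408 Ra = 0.408 × 22.0 = 8.9760 mm/d equivalent
ET₀ = 0.0023 × 8.9760 × (30.20 + 17.8) × √16.2 = 0.0023 × 8.9760 × 48.00 × 4.0249 = 3.9885 mm/d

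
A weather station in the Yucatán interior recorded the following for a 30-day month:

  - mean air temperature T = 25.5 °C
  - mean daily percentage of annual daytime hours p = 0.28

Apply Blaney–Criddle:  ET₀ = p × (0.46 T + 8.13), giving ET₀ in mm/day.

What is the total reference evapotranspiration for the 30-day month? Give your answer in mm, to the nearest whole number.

167 mm

ET₀ = 0.28 × (0.46 × 25.5 + 8.13) = 0.28 × 19.860 = 5.5608 mm/d
Monthly total = 5.5608 × 30 = 166.824 mm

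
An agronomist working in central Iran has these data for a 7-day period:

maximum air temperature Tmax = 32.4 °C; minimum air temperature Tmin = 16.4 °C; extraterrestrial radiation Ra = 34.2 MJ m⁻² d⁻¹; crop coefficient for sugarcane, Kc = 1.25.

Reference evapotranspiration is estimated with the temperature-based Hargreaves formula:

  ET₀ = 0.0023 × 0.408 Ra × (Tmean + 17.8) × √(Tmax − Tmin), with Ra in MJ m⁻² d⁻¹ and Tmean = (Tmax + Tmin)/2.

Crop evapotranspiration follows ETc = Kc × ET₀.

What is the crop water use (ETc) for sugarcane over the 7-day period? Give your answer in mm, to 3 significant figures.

Tmean = (32.4 + 16.4)/2 = 24.40 °C
0.408 Ra = 0.408 × 34.2 = 13.9536 mm/d equivalent
ET₀ = 0.0023 × 13.9536 × (24.40 + 17.8) × √16.0 = 0.0023 × 13.9536 × 42.20 × 4.0000 = 5.4173 mm/d
ETc = Kc × ET₀ = 1.25 × 5.4173 = 6.7716 mm/d
Over 7 days: 6.7716 × 7 = 47.401 mm

47.4 mm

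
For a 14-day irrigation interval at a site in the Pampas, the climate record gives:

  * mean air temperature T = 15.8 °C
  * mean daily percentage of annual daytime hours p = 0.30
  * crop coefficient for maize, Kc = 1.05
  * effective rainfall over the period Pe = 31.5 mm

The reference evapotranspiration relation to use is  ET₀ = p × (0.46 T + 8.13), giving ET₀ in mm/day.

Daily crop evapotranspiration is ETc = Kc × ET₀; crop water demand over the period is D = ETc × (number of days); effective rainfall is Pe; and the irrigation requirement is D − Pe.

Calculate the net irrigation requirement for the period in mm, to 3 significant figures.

ET₀ = 0.30 × (0.46 × 15.8 + 8.13) = 0.30 × 15.398 = 4.6194 mm/d
ETc = Kc × ET₀ = 1.05 × 4.6194 = 4.8504 mm/d
Crop demand D = ETc × 14 d = 4.8504 × 14 = 67.906 mm
D − Pe = 67.906 − 31.5 = 36.406 mm

36.4 mm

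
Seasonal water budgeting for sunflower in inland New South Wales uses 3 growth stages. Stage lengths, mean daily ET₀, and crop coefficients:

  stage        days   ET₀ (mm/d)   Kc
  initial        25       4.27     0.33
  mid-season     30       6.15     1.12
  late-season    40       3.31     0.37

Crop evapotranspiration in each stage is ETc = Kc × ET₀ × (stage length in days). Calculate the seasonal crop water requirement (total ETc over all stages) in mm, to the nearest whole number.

initial: 0.33 × 4.27 × 25 = 35.23 mm
mid-season: 1.12 × 6.15 × 30 = 206.64 mm
late-season: 0.37 × 3.31 × 40 = 48.99 mm
Seasonal total = 290.86 mm

291 mm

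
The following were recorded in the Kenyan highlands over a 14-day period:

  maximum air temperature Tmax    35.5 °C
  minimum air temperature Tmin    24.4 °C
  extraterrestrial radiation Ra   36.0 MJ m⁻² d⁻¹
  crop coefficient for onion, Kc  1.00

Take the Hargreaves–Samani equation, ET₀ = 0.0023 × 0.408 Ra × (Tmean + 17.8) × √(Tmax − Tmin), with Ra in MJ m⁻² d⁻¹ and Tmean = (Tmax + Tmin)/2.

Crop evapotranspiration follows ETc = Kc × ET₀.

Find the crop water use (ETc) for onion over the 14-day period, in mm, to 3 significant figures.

Tmean = (35.5 + 24.4)/2 = 29.95 °C
0.408 Ra = 0.408 × 36.0 = 14.6880 mm/d equivalent
ET₀ = 0.0023 × 14.6880 × (29.95 + 17.8) × √11.1 = 0.0023 × 14.6880 × 47.75 × 3.3317 = 5.3744 mm/d
ETc = Kc × ET₀ = 1.00 × 5.3744 = 5.3744 mm/d
Over 14 days: 5.3744 × 14 = 75.242 mm

75.2 mm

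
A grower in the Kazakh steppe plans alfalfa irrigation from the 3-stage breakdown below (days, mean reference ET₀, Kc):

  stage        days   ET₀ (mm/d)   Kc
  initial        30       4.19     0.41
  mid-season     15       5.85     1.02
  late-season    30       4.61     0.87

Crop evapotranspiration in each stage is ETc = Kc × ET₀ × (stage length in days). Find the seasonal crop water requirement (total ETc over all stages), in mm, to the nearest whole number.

initial: 0.41 × 4.19 × 30 = 51.54 mm
mid-season: 1.02 × 5.85 × 15 = 89.51 mm
late-season: 0.87 × 4.61 × 30 = 120.32 mm
Seasonal total = 261.37 mm

261 mm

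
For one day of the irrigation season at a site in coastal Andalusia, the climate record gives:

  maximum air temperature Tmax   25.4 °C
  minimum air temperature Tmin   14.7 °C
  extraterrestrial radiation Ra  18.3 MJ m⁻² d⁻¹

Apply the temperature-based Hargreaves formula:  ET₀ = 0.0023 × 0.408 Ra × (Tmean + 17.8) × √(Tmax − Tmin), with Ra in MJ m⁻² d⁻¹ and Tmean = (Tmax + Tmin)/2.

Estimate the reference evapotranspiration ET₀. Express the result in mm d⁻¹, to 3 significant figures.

Tmean = (25.4 + 14.7)/2 = 20.05 °C
0.408 Ra = 0.408 × 18.3 = 7.4664 mm/d equivalent
ET₀ = 0.0023 × 7.4664 × (20.05 + 17.8) × √10.7 = 0.0023 × 7.4664 × 37.85 × 3.2711 = 2.1262 mm/d

2.13 mm d⁻¹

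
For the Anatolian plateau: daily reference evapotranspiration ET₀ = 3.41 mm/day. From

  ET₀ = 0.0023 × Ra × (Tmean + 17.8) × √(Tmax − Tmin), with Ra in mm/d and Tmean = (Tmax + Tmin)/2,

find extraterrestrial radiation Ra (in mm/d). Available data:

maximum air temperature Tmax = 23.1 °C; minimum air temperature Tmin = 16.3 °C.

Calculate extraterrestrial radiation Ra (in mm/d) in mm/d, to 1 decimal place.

15.2 mm/d

Tmean = 19.70 °C; √ΔT = 2.6077
Ra = ET₀ / [0.0023 × (Tmean+17.8) × √ΔT] = 3.41 / (0.0023 × 37.50 × 2.6077) = 15.161 mm/d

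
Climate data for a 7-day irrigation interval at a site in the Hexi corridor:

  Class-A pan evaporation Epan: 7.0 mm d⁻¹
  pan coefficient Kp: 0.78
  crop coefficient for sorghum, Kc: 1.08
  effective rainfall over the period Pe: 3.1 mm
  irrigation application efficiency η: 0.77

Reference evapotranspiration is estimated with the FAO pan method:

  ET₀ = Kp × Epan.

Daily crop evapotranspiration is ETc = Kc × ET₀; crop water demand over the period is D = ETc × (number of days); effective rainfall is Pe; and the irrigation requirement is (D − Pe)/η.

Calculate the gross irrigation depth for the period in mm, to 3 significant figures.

49.6 mm

ET₀ = 0.78 × 7.0 = 5.4600 mm/d
ETc = Kc × ET₀ = 1.08 × 5.4600 = 5.8968 mm/d
Crop demand D = ETc × 7 d = 5.8968 × 7 = 41.278 mm
D − Pe = 41.278 − 3.1 = 38.178 mm
Gross irrigation = 38.178 / 0.77 = 49.582 mm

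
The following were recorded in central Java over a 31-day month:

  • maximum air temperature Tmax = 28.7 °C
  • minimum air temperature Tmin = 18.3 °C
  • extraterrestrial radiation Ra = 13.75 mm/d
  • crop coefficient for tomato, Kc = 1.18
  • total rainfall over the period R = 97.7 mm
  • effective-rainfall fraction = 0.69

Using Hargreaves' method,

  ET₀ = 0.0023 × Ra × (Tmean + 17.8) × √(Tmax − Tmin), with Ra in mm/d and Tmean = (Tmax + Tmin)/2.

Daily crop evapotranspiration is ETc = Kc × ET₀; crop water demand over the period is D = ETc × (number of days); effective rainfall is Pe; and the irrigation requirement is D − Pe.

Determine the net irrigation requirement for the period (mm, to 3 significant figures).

Tmean = (28.7 + 18.3)/2 = 23.50 °C
ET₀ = 0.0023 × 13.75 × (23.50 + 17.8) × √10.4 = 0.0023 × 13.75 × 41.30 × 3.2249 = 4.2121 mm/d
ETc = Kc × ET₀ = 1.18 × 4.2121 = 4.9703 mm/d
Crop demand D = ETc × 31 d = 4.9703 × 31 = 154.079 mm
Pe = 0.69 × 97.7 = 67.413 mm
D − Pe = 154.079 − 67.413 = 86.666 mm

86.7 mm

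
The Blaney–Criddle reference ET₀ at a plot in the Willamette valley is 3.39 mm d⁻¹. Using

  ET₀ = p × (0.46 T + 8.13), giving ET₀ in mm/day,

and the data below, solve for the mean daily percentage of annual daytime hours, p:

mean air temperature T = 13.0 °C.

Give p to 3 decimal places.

p = ET₀ / (0.46 T + 8.13) = 3.39 / (0.46 × 13.0 + 8.13) = 3.39 / 14.110 = 0.2403

0.240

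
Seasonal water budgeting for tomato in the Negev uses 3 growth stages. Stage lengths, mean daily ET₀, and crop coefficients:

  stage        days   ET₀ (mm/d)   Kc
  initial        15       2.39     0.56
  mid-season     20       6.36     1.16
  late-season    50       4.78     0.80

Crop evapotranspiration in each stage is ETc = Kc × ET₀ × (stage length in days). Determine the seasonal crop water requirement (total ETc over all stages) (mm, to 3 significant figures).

359 mm

initial: 0.56 × 2.39 × 15 = 20.08 mm
mid-season: 1.16 × 6.36 × 20 = 147.55 mm
late-season: 0.80 × 4.78 × 50 = 191.20 mm
Seasonal total = 358.83 mm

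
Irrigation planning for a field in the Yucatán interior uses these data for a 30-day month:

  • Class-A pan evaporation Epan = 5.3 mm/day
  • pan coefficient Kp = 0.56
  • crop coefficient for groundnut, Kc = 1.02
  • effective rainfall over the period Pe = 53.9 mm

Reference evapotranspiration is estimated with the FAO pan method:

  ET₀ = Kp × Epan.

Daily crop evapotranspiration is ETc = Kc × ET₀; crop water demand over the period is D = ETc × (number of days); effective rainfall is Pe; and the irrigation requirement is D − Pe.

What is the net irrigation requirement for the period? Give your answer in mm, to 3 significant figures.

ET₀ = 0.56 × 5.3 = 2.9680 mm/d
ETc = Kc × ET₀ = 1.02 × 2.9680 = 3.0274 mm/d
Crop demand D = ETc × 30 d = 3.0274 × 30 = 90.822 mm
D − Pe = 90.822 − 53.9 = 36.922 mm

36.9 mm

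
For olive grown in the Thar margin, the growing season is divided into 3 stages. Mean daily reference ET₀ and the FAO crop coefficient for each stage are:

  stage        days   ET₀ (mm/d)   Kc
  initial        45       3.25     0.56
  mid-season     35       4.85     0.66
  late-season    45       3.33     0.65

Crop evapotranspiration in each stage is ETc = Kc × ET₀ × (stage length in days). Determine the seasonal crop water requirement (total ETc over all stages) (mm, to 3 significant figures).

291 mm

initial: 0.56 × 3.25 × 45 = 81.90 mm
mid-season: 0.66 × 4.85 × 35 = 112.04 mm
late-season: 0.65 × 3.33 × 45 = 97.40 mm
Seasonal total = 291.34 mm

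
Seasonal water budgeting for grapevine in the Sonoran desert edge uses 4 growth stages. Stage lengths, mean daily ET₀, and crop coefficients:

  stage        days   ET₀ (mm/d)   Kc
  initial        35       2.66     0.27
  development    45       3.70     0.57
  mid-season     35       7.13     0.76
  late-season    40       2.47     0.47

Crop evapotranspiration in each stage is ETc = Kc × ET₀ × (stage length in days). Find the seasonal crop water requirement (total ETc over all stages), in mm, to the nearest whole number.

356 mm

initial: 0.27 × 2.66 × 35 = 25.14 mm
development: 0.57 × 3.70 × 45 = 94.91 mm
mid-season: 0.76 × 7.13 × 35 = 189.66 mm
late-season: 0.47 × 2.47 × 40 = 46.44 mm
Seasonal total = 356.15 mm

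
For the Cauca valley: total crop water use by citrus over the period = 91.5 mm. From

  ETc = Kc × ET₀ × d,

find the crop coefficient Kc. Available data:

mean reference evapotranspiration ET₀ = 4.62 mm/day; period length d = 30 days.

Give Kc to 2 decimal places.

ETc = Kc × ET₀ × d  ⇒  Kc = ETc / (ET₀ × d)
Kc = 91.5 / (4.62 × 30) = 91.5 / 138.60 = 0.6602

0.66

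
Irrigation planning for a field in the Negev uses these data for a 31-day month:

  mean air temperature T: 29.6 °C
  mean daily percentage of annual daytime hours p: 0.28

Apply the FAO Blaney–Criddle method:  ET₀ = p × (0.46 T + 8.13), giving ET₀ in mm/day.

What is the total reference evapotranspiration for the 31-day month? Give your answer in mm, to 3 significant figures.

189 mm

ET₀ = 0.28 × (0.46 × 29.6 + 8.13) = 0.28 × 21.746 = 6.0889 mm/d
Monthly total = 6.0889 × 31 = 188.756 mm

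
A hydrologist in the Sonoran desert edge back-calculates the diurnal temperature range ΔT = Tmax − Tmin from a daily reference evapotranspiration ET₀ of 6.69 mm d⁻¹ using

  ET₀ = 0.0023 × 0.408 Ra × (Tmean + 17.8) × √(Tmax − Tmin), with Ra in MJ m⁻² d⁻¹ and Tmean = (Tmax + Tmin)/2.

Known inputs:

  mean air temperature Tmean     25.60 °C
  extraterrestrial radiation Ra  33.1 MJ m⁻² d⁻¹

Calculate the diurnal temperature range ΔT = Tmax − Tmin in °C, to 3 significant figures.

√ΔT = ET₀ / [0.0023 × 0.408 × Ra × (Tmean+17.8)] = 6.69 / (0.0023 × 13.5048 × 43.40) = 4.9627
ΔT = 4.9627² = 24.628 °C

24.6 °C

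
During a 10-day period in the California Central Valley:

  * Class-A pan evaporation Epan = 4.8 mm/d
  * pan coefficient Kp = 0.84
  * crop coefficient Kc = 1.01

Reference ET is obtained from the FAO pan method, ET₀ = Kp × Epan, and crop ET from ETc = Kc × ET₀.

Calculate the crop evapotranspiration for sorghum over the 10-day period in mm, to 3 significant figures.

ET₀ = 0.84 × 4.8 = 4.0320 mm/d
ETc = Kc × ET₀ = 1.01 × 4.0320 = 4.0723 mm/d
Over 10 days: 4.0723 × 10 = 40.723 mm

40.7 mm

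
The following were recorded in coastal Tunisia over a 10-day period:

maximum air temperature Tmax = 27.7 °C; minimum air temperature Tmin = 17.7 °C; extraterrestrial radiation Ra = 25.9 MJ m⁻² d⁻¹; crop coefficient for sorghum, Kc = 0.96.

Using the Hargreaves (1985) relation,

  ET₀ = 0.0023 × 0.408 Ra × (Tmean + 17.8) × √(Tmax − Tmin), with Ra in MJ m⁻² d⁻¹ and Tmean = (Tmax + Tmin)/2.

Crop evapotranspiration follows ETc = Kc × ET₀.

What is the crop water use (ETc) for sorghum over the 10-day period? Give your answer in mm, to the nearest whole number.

Tmean = (27.7 + 17.7)/2 = 22.70 °C
0.408 Ra = 0.408 × 25.9 = 10.5672 mm/d equivalent
ET₀ = 0.0023 × 10.5672 × (22.70 + 17.8) × √10.0 = 0.0023 × 10.5672 × 40.50 × 3.1623 = 3.1128 mm/d
ETc = Kc × ET₀ = 0.96 × 3.1128 = 2.9883 mm/d
Over 10 days: 2.9883 × 10 = 29.883 mm

30 mm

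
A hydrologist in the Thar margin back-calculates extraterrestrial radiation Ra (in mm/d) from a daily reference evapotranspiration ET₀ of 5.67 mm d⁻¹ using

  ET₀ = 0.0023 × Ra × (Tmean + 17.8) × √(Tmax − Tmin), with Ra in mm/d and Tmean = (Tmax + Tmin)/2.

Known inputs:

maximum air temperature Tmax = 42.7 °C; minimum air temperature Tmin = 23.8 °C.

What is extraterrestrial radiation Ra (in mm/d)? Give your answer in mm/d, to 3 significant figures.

11.1 mm/d

Tmean = 33.25 °C; √ΔT = 4.3474
Ra = ET₀ / [0.0023 × (Tmean+17.8) × √ΔT] = 5.67 / (0.0023 × 51.05 × 4.3474) = 11.108 mm/d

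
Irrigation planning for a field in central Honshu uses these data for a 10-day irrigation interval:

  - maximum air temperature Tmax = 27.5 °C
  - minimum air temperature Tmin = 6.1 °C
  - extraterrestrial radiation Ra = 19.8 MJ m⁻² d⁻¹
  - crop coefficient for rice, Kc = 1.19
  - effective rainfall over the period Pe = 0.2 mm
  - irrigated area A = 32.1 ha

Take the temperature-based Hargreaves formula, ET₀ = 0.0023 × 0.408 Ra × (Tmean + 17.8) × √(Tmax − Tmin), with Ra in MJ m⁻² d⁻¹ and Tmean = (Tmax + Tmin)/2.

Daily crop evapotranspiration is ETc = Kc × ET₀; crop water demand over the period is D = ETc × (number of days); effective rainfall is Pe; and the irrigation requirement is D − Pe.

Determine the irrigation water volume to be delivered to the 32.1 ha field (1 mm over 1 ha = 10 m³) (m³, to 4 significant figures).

Tmean = (27.5 + 6.1)/2 = 16.80 °C
0.408 Ra = 0.408 × 19.8 = 8.0784 mm/d equivalent
ET₀ = 0.0023 × 8.0784 × (16.80 + 17.8) × √21.4 = 0.0023 × 8.0784 × 34.60 × 4.6260 = 2.9740 mm/d
ETc = Kc × ET₀ = 1.19 × 2.9740 = 3.5391 mm/d
Crop demand D = ETc × 10 d = 3.5391 × 10 = 35.391 mm
D − Pe = 35.391 − 0.2 = 35.191 mm
Volume = 35.191 mm × 32.1 ha × 10 = 11296.3 m³

11300 m³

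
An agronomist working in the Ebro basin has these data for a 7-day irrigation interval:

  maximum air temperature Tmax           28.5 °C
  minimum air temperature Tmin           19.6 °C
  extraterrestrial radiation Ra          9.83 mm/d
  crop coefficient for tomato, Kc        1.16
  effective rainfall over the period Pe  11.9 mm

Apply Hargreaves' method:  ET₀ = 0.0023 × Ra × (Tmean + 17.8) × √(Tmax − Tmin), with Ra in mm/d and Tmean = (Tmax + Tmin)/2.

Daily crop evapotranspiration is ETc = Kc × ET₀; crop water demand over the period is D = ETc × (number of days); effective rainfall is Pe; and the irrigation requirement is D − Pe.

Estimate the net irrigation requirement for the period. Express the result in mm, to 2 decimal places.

11.02 mm

Tmean = (28.5 + 19.6)/2 = 24.05 °C
ET₀ = 0.0023 × 9.83 × (24.05 + 17.8) × √8.9 = 0.0023 × 9.83 × 41.85 × 2.9833 = 2.8228 mm/d
ETc = Kc × ET₀ = 1.16 × 2.8228 = 3.2744 mm/d
Crop demand D = ETc × 7 d = 3.2744 × 7 = 22.921 mm
D − Pe = 22.921 − 11.9 = 11.021 mm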